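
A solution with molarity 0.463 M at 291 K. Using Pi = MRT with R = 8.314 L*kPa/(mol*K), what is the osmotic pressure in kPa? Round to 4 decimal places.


Osmotic pressure (van't Hoff): Pi = M*R*T.
RT = 8.314 * 291 = 2419.374
Pi = 0.463 * 2419.374
Pi = 1120.170162 kPa, rounded to 4 dp:

1120.1702 kPa


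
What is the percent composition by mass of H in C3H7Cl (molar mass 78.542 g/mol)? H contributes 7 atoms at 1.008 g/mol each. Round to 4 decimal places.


pct = 100 * (n_elem * M_elem) / M_total
mass_contribution = 7 * 1.008 = 7.056 g/mol
pct = 100 * 7.056 / 78.542
pct = 8.98372845 %, rounded to 4 dp:

8.9837 %


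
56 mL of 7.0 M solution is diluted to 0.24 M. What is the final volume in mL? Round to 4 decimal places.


Dilution: M1*V1 = M2*V2, solve for V2.
V2 = M1*V1 / M2
V2 = 7.0 * 56 / 0.24
V2 = 392.0 / 0.24
V2 = 1633.33333333 mL, rounded to 4 dp:

1633.3333 mL


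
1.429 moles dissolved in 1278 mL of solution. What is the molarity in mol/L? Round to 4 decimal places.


Convert volume to liters: V_L = V_mL / 1000.
V_L = 1278 / 1000 = 1.278 L
M = n / V_L = 1.429 / 1.278
M = 1.11815336 mol/L, rounded to 4 dp:

1.1182 mol/L


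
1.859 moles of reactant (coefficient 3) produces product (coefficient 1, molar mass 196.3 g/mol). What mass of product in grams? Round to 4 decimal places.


Use the coefficient ratio to convert reactant moles to product moles, then multiply by the product's molar mass.
moles_P = moles_R * (coeff_P / coeff_R) = 1.859 * (1/3) = 0.619667
mass_P = moles_P * M_P = 0.619667 * 196.3
mass_P = 121.6406321 g, rounded to 4 dp:

121.6406 g


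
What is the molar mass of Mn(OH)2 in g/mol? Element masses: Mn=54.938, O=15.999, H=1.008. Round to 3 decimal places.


M = sum(count * atomic_mass) over atoms.
M = 1*54.938 + 2*15.999 + 2*1.008
M = 54.938 + 31.998 + 2.016
M = 88.952 g/mol, rounded to 3 dp:

88.952 g/mol


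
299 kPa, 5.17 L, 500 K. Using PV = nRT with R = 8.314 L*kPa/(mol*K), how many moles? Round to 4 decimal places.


PV = nRT, solve for n = PV / (RT).
PV = 299 * 5.17 = 1545.83
RT = 8.314 * 500 = 4157.0
n = 1545.83 / 4157.0
n = 0.37186192 mol, rounded to 4 dp:

0.3719 mol


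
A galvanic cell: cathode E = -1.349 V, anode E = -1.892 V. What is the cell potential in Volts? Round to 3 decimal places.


Standard cell potential: E_cell = E_cathode - E_anode.
E_cell = -1.349 - (-1.892)
E_cell = 0.543 V, rounded to 3 dp:

0.543 V


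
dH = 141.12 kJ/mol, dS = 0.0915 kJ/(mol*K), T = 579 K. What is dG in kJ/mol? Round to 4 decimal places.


Gibbs: dG = dH - T*dS (consistent units, dS already in kJ/(mol*K)).
T*dS = 579 * 0.0915 = 52.9785
dG = 141.12 - (52.9785)
dG = 88.1415 kJ/mol, rounded to 4 dp:

88.1415 kJ/mol


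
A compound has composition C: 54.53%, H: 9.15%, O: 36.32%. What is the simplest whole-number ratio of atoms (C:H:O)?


Assume 100 g of compound, divide each mass% by atomic mass to get moles, then normalize by the smallest to get a raw atom ratio.
Moles per 100 g: C: 54.53/12.011 = 4.54, H: 9.15/1.008 = 9.0774, O: 36.32/15.999 = 2.2701
Raw ratio (divide by min = 2.2701): C: 2.0, H: 3.999, O: 1.0
Multiply by 1 to clear fractions: C: 2.0 ~= 2, H: 3.999 ~= 4, O: 1.0 ~= 1
Reduce by GCD to get the simplest whole-number ratio:

2:4:1


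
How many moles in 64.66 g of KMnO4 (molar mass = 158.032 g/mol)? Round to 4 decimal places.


n = mass / M
n = 64.66 / 158.032
n = 0.40915764 mol, rounded to 4 dp:

0.4092 mol


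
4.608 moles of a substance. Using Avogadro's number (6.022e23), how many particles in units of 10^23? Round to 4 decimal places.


N = n * NA, then divide by 1e23 for the requested units.
N / 1e23 = n * 6.022
N / 1e23 = 4.608 * 6.022
N / 1e23 = 27.749376, rounded to 4 dp:

27.7494


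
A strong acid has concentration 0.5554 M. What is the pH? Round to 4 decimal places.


A strong acid dissociates completely, so [H+] equals the given concentration.
pH = -log10([H+]) = -log10(0.5554)
pH = 0.25539412, rounded to 4 dp:

0.2554


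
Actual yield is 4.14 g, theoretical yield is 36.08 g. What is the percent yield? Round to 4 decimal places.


% yield = 100 * actual / theoretical
% yield = 100 * 4.14 / 36.08
% yield = 11.47450111 %, rounded to 4 dp:

11.4745 %


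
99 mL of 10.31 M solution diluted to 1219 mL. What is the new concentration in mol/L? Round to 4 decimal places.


Dilution: M1*V1 = M2*V2, solve for M2.
M2 = M1*V1 / V2
M2 = 10.31 * 99 / 1219
M2 = 1020.69 / 1219
M2 = 0.83731747 mol/L, rounded to 4 dp:

0.8373 mol/L


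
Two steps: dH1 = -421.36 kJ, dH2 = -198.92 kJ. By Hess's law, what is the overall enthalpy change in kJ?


Hess's law: enthalpy is a state function, so add the step enthalpies.
dH_total = dH1 + dH2 = -421.36 + (-198.92)
dH_total = -620.28 kJ:

-620.28 kJ


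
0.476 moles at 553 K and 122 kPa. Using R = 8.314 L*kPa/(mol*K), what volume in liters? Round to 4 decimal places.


PV = nRT, solve for V = nRT / P.
nRT = 0.476 * 8.314 * 553 = 2188.4776
V = 2188.4776 / 122
V = 17.93834098 L, rounded to 4 dp:

17.9383 L


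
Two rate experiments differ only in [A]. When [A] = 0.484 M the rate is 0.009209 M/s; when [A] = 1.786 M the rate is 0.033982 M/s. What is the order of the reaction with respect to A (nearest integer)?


Rate is proportional to [A]^n, so rate2/rate1 = ([A]2/[A]1)^n. Take logs to solve for n.
rate2/rate1 = 0.033982 / 0.009209 = 3.6901
[A]2/[A]1 = 1.786 / 0.484 = 3.6901
n = ln(3.6901) / ln(3.6901) = 1.0
Nearest integer order:

1


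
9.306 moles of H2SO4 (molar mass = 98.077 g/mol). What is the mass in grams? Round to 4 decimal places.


mass = n * M
mass = 9.306 * 98.077
mass = 912.704562 g, rounded to 4 dp:

912.7046 g


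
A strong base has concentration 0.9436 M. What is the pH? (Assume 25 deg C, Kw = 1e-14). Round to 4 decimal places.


A strong base dissociates completely, so [OH-] equals the given concentration.
pOH = -log10([OH-]) = -log10(0.9436) = 0.025212
pH = 14 - pOH = 14 - 0.025212
pH = 13.974788, rounded to 4 dp:

13.9748


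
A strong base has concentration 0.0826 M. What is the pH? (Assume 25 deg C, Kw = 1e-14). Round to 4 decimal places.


A strong base dissociates completely, so [OH-] equals the given concentration.
pOH = -log10([OH-]) = -log10(0.0826) = 1.08302
pH = 14 - pOH = 14 - 1.08302
pH = 12.91698, rounded to 4 dp:

12.9170


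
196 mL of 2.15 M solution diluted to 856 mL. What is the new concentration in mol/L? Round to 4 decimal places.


Dilution: M1*V1 = M2*V2, solve for M2.
M2 = M1*V1 / V2
M2 = 2.15 * 196 / 856
M2 = 421.4 / 856
M2 = 0.49228972 mol/L, rounded to 4 dp:

0.4923 mol/L


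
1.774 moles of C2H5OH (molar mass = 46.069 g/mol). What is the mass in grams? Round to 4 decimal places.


mass = n * M
mass = 1.774 * 46.069
mass = 81.726406 g, rounded to 4 dp:

81.7264 g


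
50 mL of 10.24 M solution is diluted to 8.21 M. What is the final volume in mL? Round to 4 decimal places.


Dilution: M1*V1 = M2*V2, solve for V2.
V2 = M1*V1 / M2
V2 = 10.24 * 50 / 8.21
V2 = 512.0 / 8.21
V2 = 62.36297199 mL, rounded to 4 dp:

62.3630 mL


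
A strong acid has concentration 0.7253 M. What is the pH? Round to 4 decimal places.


A strong acid dissociates completely, so [H+] equals the given concentration.
pH = -log10([H+]) = -log10(0.7253)
pH = 0.13948232, rounded to 4 dp:

0.1395


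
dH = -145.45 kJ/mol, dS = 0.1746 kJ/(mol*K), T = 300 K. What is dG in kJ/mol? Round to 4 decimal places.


Gibbs: dG = dH - T*dS (consistent units, dS already in kJ/(mol*K)).
T*dS = 300 * 0.1746 = 52.38
dG = -145.45 - (52.38)
dG = -197.83 kJ/mol, rounded to 4 dp:

-197.8300 kJ/mol


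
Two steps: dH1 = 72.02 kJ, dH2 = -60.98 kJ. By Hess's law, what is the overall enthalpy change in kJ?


Hess's law: enthalpy is a state function, so add the step enthalpies.
dH_total = dH1 + dH2 = 72.02 + (-60.98)
dH_total = 11.04 kJ:

11.04 kJ


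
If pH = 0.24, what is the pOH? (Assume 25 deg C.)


At 25 deg C, pH + pOH = 14.
pOH = 14 - pH = 14 - 0.24
pOH = 13.76:

13.76


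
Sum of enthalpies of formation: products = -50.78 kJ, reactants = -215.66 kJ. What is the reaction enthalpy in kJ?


dH_rxn = sum(dH_f products) - sum(dH_f reactants)
dH_rxn = -50.78 - (-215.66)
dH_rxn = 164.88 kJ:

164.88 kJ


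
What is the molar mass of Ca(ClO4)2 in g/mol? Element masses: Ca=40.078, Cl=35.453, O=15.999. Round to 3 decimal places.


M = sum(count * atomic_mass) over atoms.
M = 1*40.078 + 2*35.453 + 8*15.999
M = 40.078 + 70.906 + 127.992
M = 238.976 g/mol, rounded to 3 dp:

238.976 g/mol


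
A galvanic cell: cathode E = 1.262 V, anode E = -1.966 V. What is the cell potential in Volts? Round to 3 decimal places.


Standard cell potential: E_cell = E_cathode - E_anode.
E_cell = 1.262 - (-1.966)
E_cell = 3.228 V, rounded to 3 dp:

3.228 V


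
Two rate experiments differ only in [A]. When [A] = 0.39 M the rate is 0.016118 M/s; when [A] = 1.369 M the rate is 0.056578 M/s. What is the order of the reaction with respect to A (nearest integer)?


Rate is proportional to [A]^n, so rate2/rate1 = ([A]2/[A]1)^n. Take logs to solve for n.
rate2/rate1 = 0.056578 / 0.016118 = 3.5102
[A]2/[A]1 = 1.369 / 0.39 = 3.5103
n = ln(3.5102) / ln(3.5103) = 1.0
Nearest integer order:

1


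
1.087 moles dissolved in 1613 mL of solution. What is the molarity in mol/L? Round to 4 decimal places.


Convert volume to liters: V_L = V_mL / 1000.
V_L = 1613 / 1000 = 1.613 L
M = n / V_L = 1.087 / 1.613
M = 0.67389957 mol/L, rounded to 4 dp:

0.6739 mol/L


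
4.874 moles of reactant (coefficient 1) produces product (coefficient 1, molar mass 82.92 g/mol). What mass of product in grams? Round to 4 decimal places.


Use the coefficient ratio to convert reactant moles to product moles, then multiply by the product's molar mass.
moles_P = moles_R * (coeff_P / coeff_R) = 4.874 * (1/1) = 4.874
mass_P = moles_P * M_P = 4.874 * 82.92
mass_P = 404.15208 g, rounded to 4 dp:

404.1521 g


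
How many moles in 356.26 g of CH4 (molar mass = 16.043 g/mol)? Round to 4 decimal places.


n = mass / M
n = 356.26 / 16.043
n = 22.20656984 mol, rounded to 4 dp:

22.2066 mol


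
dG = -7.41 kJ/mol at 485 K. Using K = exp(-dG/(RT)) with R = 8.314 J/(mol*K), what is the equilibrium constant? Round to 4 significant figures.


dG is in kJ/mol; multiply by 1000 to match R in J/(mol*K).
RT = 8.314 * 485 = 4032.29 J/mol
exponent = -dG*1000 / (RT) = -(-7.41*1000) / 4032.29 = 1.83766545
K = exp(1.83766545)
K = 6.2818558, rounded to 4 significant figures:

6.282


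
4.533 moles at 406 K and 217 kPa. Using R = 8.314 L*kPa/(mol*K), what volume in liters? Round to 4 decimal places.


PV = nRT, solve for V = nRT / P.
nRT = 4.533 * 8.314 * 406 = 15301.069
V = 15301.069 / 217
V = 70.51183871 L, rounded to 4 dp:

70.5118 L


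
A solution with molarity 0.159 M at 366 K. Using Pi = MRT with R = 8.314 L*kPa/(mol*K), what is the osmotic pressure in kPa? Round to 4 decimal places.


Osmotic pressure (van't Hoff): Pi = M*R*T.
RT = 8.314 * 366 = 3042.924
Pi = 0.159 * 3042.924
Pi = 483.824916 kPa, rounded to 4 dp:

483.8249 kPa


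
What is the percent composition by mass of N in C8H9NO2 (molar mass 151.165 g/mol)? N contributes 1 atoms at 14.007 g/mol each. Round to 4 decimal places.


pct = 100 * (n_elem * M_elem) / M_total
mass_contribution = 1 * 14.007 = 14.007 g/mol
pct = 100 * 14.007 / 151.165
pct = 9.2660338 %, rounded to 4 dp:

9.2660 %


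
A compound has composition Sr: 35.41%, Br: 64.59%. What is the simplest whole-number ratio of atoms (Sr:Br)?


Assume 100 g of compound, divide each mass% by atomic mass to get moles, then normalize by the smallest to get a raw atom ratio.
Moles per 100 g: Sr: 35.41/87.62 = 0.4041, Br: 64.59/79.904 = 0.8083
Raw ratio (divide by min = 0.4041): Sr: 1.0, Br: 2.0
Multiply by 1 to clear fractions: Sr: 1.0 ~= 1, Br: 2.0 ~= 2
Reduce by GCD to get the simplest whole-number ratio:

1:2


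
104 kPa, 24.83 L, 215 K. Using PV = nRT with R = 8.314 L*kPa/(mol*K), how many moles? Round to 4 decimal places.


PV = nRT, solve for n = PV / (RT).
PV = 104 * 24.83 = 2582.32
RT = 8.314 * 215 = 1787.51
n = 2582.32 / 1787.51
n = 1.44464646 mol, rounded to 4 dp:

1.4446 mol


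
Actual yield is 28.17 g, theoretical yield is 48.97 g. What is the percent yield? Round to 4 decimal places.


% yield = 100 * actual / theoretical
% yield = 100 * 28.17 / 48.97
% yield = 57.52501532 %, rounded to 4 dp:

57.5250 %


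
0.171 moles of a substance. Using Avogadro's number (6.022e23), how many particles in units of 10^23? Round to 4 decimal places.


N = n * NA, then divide by 1e23 for the requested units.
N / 1e23 = n * 6.022
N / 1e23 = 0.171 * 6.022
N / 1e23 = 1.029762, rounded to 4 dp:

1.0298


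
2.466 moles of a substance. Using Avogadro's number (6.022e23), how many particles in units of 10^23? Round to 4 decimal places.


N = n * NA, then divide by 1e23 for the requested units.
N / 1e23 = n * 6.022
N / 1e23 = 2.466 * 6.022
N / 1e23 = 14.850252, rounded to 4 dp:

14.8503


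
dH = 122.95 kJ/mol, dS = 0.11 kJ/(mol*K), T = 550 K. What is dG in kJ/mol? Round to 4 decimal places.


Gibbs: dG = dH - T*dS (consistent units, dS already in kJ/(mol*K)).
T*dS = 550 * 0.11 = 60.5
dG = 122.95 - (60.5)
dG = 62.45 kJ/mol, rounded to 4 dp:

62.4500 kJ/mol


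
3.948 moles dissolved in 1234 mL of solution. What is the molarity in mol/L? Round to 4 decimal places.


Convert volume to liters: V_L = V_mL / 1000.
V_L = 1234 / 1000 = 1.234 L
M = n / V_L = 3.948 / 1.234
M = 3.1993517 mol/L, rounded to 4 dp:

3.1994 mol/L


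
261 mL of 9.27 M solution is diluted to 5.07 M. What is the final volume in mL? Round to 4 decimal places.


Dilution: M1*V1 = M2*V2, solve for V2.
V2 = M1*V1 / M2
V2 = 9.27 * 261 / 5.07
V2 = 2419.47 / 5.07
V2 = 477.21301775 mL, rounded to 4 dp:

477.2130 mL


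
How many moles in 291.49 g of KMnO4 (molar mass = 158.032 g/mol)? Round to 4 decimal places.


n = mass / M
n = 291.49 / 158.032
n = 1.84449985 mol, rounded to 4 dp:

1.8445 mol


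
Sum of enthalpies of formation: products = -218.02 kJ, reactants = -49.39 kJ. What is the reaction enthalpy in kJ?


dH_rxn = sum(dH_f products) - sum(dH_f reactants)
dH_rxn = -218.02 - (-49.39)
dH_rxn = -168.63 kJ:

-168.63 kJ


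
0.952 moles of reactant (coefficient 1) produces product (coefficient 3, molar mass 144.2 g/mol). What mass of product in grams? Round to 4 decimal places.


Use the coefficient ratio to convert reactant moles to product moles, then multiply by the product's molar mass.
moles_P = moles_R * (coeff_P / coeff_R) = 0.952 * (3/1) = 2.856
mass_P = moles_P * M_P = 2.856 * 144.2
mass_P = 411.8352 g, rounded to 4 dp:

411.8352 g


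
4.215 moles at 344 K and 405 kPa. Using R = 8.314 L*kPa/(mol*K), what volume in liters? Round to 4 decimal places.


PV = nRT, solve for V = nRT / P.
nRT = 4.215 * 8.314 * 344 = 12054.9674
V = 12054.9674 / 405
V = 29.7653516 L, rounded to 4 dp:

29.7654 L


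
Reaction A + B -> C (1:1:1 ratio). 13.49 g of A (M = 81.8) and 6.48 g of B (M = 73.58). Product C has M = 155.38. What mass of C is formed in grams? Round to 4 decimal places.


Find moles of each reactant; the smaller value is the limiting reagent in a 1:1:1 reaction, so moles_C equals moles of the limiter.
n_A = mass_A / M_A = 13.49 / 81.8 = 0.164914 mol
n_B = mass_B / M_B = 6.48 / 73.58 = 0.088067 mol
Limiting reagent: B (smaller), n_limiting = 0.088067 mol
mass_C = n_limiting * M_C = 0.088067 * 155.38
mass_C = 13.68385046 g, rounded to 4 dp:

13.6839 g


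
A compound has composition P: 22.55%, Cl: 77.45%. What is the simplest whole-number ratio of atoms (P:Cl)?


Assume 100 g of compound, divide each mass% by atomic mass to get moles, then normalize by the smallest to get a raw atom ratio.
Moles per 100 g: P: 22.55/30.974 = 0.728, Cl: 77.45/35.453 = 2.1846
Raw ratio (divide by min = 0.728): P: 1.0, Cl: 3.001
Multiply by 1 to clear fractions: P: 1.0 ~= 1, Cl: 3.001 ~= 3
Reduce by GCD to get the simplest whole-number ratio:

1:3


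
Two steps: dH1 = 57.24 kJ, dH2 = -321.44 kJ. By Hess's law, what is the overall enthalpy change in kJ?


Hess's law: enthalpy is a state function, so add the step enthalpies.
dH_total = dH1 + dH2 = 57.24 + (-321.44)
dH_total = -264.2 kJ:

-264.20 kJ


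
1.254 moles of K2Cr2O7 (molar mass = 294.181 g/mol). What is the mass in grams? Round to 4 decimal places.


mass = n * M
mass = 1.254 * 294.181
mass = 368.902974 g, rounded to 4 dp:

368.9030 g


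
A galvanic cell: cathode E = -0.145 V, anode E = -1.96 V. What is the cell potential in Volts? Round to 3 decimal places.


Standard cell potential: E_cell = E_cathode - E_anode.
E_cell = -0.145 - (-1.96)
E_cell = 1.815 V, rounded to 3 dp:

1.815 V


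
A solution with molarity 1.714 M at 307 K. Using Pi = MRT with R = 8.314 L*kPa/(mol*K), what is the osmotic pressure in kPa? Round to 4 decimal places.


Osmotic pressure (van't Hoff): Pi = M*R*T.
RT = 8.314 * 307 = 2552.398
Pi = 1.714 * 2552.398
Pi = 4374.810172 kPa, rounded to 4 dp:

4374.8102 kPa


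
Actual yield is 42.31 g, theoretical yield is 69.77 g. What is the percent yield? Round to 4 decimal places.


% yield = 100 * actual / theoretical
% yield = 100 * 42.31 / 69.77
% yield = 60.64210979 %, rounded to 4 dp:

60.6421 %


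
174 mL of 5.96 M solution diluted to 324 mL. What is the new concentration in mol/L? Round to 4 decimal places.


Dilution: M1*V1 = M2*V2, solve for M2.
M2 = M1*V1 / V2
M2 = 5.96 * 174 / 324
M2 = 1037.04 / 324
M2 = 3.20074074 mol/L, rounded to 4 dp:

3.2007 mol/L


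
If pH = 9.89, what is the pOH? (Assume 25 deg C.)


At 25 deg C, pH + pOH = 14.
pOH = 14 - pH = 14 - 9.89
pOH = 4.11:

4.11


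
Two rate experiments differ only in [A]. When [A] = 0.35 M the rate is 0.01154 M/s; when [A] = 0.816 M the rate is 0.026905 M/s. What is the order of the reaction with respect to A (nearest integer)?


Rate is proportional to [A]^n, so rate2/rate1 = ([A]2/[A]1)^n. Take logs to solve for n.
rate2/rate1 = 0.026905 / 0.01154 = 2.3315
[A]2/[A]1 = 0.816 / 0.35 = 2.3314
n = ln(2.3315) / ln(2.3314) = 1.0
Nearest integer order:

1


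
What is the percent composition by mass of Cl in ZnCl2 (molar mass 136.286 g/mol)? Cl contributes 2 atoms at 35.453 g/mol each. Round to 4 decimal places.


pct = 100 * (n_elem * M_elem) / M_total
mass_contribution = 2 * 35.453 = 70.906 g/mol
pct = 100 * 70.906 / 136.286
pct = 52.02735424 %, rounded to 4 dp:

52.0274 %


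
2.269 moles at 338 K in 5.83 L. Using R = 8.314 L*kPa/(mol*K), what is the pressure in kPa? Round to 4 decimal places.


PV = nRT, solve for P = nRT / V.
nRT = 2.269 * 8.314 * 338 = 6376.1895
P = 6376.1895 / 5.83
P = 1093.68602058 kPa, rounded to 4 dp:

1093.6860 kPa


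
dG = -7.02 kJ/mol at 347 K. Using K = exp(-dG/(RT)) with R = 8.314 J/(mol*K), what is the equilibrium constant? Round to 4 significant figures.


dG is in kJ/mol; multiply by 1000 to match R in J/(mol*K).
RT = 8.314 * 347 = 2884.958 J/mol
exponent = -dG*1000 / (RT) = -(-7.02*1000) / 2884.958 = 2.43331099
K = exp(2.43331099)
K = 11.396554, rounded to 4 significant figures:

11.40


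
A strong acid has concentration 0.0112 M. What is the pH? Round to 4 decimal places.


A strong acid dissociates completely, so [H+] equals the given concentration.
pH = -log10([H+]) = -log10(0.0112)
pH = 1.95078198, rounded to 4 dp:

1.9508


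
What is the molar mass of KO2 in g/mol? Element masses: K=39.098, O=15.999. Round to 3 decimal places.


M = sum(count * atomic_mass) over atoms.
M = 1*39.098 + 2*15.999
M = 39.098 + 31.998
M = 71.096 g/mol, rounded to 3 dp:

71.096 g/mol


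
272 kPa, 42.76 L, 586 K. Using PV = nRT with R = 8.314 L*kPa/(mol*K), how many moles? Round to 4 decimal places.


PV = nRT, solve for n = PV / (RT).
PV = 272 * 42.76 = 11630.72
RT = 8.314 * 586 = 4872.004
n = 11630.72 / 4872.004
n = 2.38725584 mol, rounded to 4 dp:

2.3873 mol


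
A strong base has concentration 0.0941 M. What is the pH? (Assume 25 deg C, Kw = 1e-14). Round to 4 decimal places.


A strong base dissociates completely, so [OH-] equals the given concentration.
pOH = -log10([OH-]) = -log10(0.0941) = 1.02641
pH = 14 - pOH = 14 - 1.02641
pH = 12.97359, rounded to 4 dp:

12.9736


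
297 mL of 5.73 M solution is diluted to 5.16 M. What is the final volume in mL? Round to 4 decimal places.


Dilution: M1*V1 = M2*V2, solve for V2.
V2 = M1*V1 / M2
V2 = 5.73 * 297 / 5.16
V2 = 1701.81 / 5.16
V2 = 329.80813953 mL, rounded to 4 dp:

329.8081 mL


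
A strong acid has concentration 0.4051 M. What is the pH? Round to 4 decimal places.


A strong acid dissociates completely, so [H+] equals the given concentration.
pH = -log10([H+]) = -log10(0.4051)
pH = 0.39243776, rounded to 4 dp:

0.3924


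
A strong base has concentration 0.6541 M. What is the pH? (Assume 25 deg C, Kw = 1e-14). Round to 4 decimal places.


A strong base dissociates completely, so [OH-] equals the given concentration.
pOH = -log10([OH-]) = -log10(0.6541) = 0.184356
pH = 14 - pOH = 14 - 0.184356
pH = 13.815644, rounded to 4 dp:

13.8156


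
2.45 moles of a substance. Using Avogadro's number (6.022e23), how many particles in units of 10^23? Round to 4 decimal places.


N = n * NA, then divide by 1e23 for the requested units.
N / 1e23 = n * 6.022
N / 1e23 = 2.45 * 6.022
N / 1e23 = 14.7539, rounded to 4 dp:

14.7539


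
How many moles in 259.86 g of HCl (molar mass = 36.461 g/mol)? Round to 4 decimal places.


n = mass / M
n = 259.86 / 36.461
n = 7.12706728 mol, rounded to 4 dp:

7.1271 mol


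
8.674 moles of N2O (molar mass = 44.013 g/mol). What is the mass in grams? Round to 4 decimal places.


mass = n * M
mass = 8.674 * 44.013
mass = 381.768762 g, rounded to 4 dp:

381.7688 g


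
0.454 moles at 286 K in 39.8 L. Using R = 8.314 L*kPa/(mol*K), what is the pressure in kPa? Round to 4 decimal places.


PV = nRT, solve for P = nRT / V.
nRT = 0.454 * 8.314 * 286 = 1079.523
P = 1079.523 / 39.8
P = 27.12369347 kPa, rounded to 4 dp:

27.1237 kPa


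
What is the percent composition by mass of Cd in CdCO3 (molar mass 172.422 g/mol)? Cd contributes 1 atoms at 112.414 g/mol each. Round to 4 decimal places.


pct = 100 * (n_elem * M_elem) / M_total
mass_contribution = 1 * 112.414 = 112.414 g/mol
pct = 100 * 112.414 / 172.422
pct = 65.19701662 %, rounded to 4 dp:

65.1970 %


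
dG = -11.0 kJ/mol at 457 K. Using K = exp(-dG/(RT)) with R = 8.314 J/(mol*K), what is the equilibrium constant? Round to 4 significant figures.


dG is in kJ/mol; multiply by 1000 to match R in J/(mol*K).
RT = 8.314 * 457 = 3799.498 J/mol
exponent = -dG*1000 / (RT) = -(-11.0*1000) / 3799.498 = 2.8951193
K = exp(2.8951193)
K = 18.085659, rounded to 4 significant figures:

18.09


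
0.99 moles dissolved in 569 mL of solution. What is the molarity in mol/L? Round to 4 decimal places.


Convert volume to liters: V_L = V_mL / 1000.
V_L = 569 / 1000 = 0.569 L
M = n / V_L = 0.99 / 0.569
M = 1.73989455 mol/L, rounded to 4 dp:

1.7399 mol/L


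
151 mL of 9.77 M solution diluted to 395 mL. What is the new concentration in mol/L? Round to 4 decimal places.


Dilution: M1*V1 = M2*V2, solve for M2.
M2 = M1*V1 / V2
M2 = 9.77 * 151 / 395
M2 = 1475.27 / 395
M2 = 3.73486076 mol/L, rounded to 4 dp:

3.7349 mol/L


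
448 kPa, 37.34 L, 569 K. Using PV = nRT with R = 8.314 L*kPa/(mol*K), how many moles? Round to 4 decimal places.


PV = nRT, solve for n = PV / (RT).
PV = 448 * 37.34 = 16728.32
RT = 8.314 * 569 = 4730.666
n = 16728.32 / 4730.666
n = 3.5361448 mol, rounded to 4 dp:

3.5361 mol


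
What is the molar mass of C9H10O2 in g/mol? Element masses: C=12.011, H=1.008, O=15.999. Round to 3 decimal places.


M = sum(count * atomic_mass) over atoms.
M = 9*12.011 + 10*1.008 + 2*15.999
M = 108.099 + 10.08 + 31.998
M = 150.177 g/mol, rounded to 3 dp:

150.177 g/mol


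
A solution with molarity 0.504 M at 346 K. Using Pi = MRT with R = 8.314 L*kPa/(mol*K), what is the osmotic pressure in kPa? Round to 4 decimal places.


Osmotic pressure (van't Hoff): Pi = M*R*T.
RT = 8.314 * 346 = 2876.644
Pi = 0.504 * 2876.644
Pi = 1449.828576 kPa, rounded to 4 dp:

1449.8286 kPa


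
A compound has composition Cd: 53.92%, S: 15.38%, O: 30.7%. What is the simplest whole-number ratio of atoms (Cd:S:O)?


Assume 100 g of compound, divide each mass% by atomic mass to get moles, then normalize by the smallest to get a raw atom ratio.
Moles per 100 g: Cd: 53.92/112.414 = 0.4797, S: 15.38/32.065 = 0.4797, O: 30.7/15.999 = 1.9189
Raw ratio (divide by min = 0.4797): Cd: 1.0, S: 1.0, O: 4.001
Multiply by 1 to clear fractions: Cd: 1.0 ~= 1, S: 1.0 ~= 1, O: 4.001 ~= 4
Reduce by GCD to get the simplest whole-number ratio:

1:1:4


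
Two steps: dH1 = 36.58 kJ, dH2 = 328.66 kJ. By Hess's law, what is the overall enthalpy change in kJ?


Hess's law: enthalpy is a state function, so add the step enthalpies.
dH_total = dH1 + dH2 = 36.58 + (328.66)
dH_total = 365.24 kJ:

365.24 kJ


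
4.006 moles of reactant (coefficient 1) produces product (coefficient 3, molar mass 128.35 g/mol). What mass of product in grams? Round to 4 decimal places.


Use the coefficient ratio to convert reactant moles to product moles, then multiply by the product's molar mass.
moles_P = moles_R * (coeff_P / coeff_R) = 4.006 * (3/1) = 12.018
mass_P = moles_P * M_P = 12.018 * 128.35
mass_P = 1542.5103 g, rounded to 4 dp:

1542.5103 g


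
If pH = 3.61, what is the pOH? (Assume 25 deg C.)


At 25 deg C, pH + pOH = 14.
pOH = 14 - pH = 14 - 3.61
pOH = 10.39:

10.39


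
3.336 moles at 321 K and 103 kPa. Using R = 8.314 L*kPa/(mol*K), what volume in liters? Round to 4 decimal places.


PV = nRT, solve for V = nRT / P.
nRT = 3.336 * 8.314 * 321 = 8903.0968
V = 8903.0968 / 103
V = 86.43783301 L, rounded to 4 dp:

86.4378 L


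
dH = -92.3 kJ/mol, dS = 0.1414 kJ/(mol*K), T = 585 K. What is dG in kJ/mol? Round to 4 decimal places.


Gibbs: dG = dH - T*dS (consistent units, dS already in kJ/(mol*K)).
T*dS = 585 * 0.1414 = 82.719
dG = -92.3 - (82.719)
dG = -175.019 kJ/mol, rounded to 4 dp:

-175.0190 kJ/mol


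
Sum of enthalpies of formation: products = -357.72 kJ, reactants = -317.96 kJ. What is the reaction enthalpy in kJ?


dH_rxn = sum(dH_f products) - sum(dH_f reactants)
dH_rxn = -357.72 - (-317.96)
dH_rxn = -39.76 kJ:

-39.76 kJ


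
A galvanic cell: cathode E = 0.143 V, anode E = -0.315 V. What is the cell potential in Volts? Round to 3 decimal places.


Standard cell potential: E_cell = E_cathode - E_anode.
E_cell = 0.143 - (-0.315)
E_cell = 0.458 V, rounded to 3 dp:

0.458 V


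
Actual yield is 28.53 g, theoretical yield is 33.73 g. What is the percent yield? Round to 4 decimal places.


% yield = 100 * actual / theoretical
% yield = 100 * 28.53 / 33.73
% yield = 84.58345686 %, rounded to 4 dp:

84.5835 %


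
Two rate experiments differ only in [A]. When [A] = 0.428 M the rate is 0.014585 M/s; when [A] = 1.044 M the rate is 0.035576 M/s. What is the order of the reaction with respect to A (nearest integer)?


Rate is proportional to [A]^n, so rate2/rate1 = ([A]2/[A]1)^n. Take logs to solve for n.
rate2/rate1 = 0.035576 / 0.014585 = 2.4392
[A]2/[A]1 = 1.044 / 0.428 = 2.4393
n = ln(2.4392) / ln(2.4393) = 1.0
Nearest integer order:

1


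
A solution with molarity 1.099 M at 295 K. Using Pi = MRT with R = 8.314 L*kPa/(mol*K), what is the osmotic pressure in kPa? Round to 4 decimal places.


Osmotic pressure (van't Hoff): Pi = M*R*T.
RT = 8.314 * 295 = 2452.63
Pi = 1.099 * 2452.63
Pi = 2695.44037 kPa, rounded to 4 dp:

2695.4404 kPa


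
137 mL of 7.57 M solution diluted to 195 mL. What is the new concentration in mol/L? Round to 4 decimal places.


Dilution: M1*V1 = M2*V2, solve for M2.
M2 = M1*V1 / V2
M2 = 7.57 * 137 / 195
M2 = 1037.09 / 195
M2 = 5.31841026 mol/L, rounded to 4 dp:

5.3184 mol/L


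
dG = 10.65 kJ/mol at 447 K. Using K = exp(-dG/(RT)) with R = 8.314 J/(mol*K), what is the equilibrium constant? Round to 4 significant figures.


dG is in kJ/mol; multiply by 1000 to match R in J/(mol*K).
RT = 8.314 * 447 = 3716.358 J/mol
exponent = -dG*1000 / (RT) = -(10.65*1000) / 3716.358 = -2.86570885
K = exp(-2.86570885)
K = 0.056942753, rounded to 4 significant figures:

0.05694


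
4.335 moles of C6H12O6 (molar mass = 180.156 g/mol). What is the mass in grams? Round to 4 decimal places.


mass = n * M
mass = 4.335 * 180.156
mass = 780.97626 g, rounded to 4 dp:

780.9763 g


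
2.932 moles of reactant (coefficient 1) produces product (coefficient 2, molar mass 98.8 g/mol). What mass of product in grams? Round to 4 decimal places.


Use the coefficient ratio to convert reactant moles to product moles, then multiply by the product's molar mass.
moles_P = moles_R * (coeff_P / coeff_R) = 2.932 * (2/1) = 5.864
mass_P = moles_P * M_P = 5.864 * 98.8
mass_P = 579.3632 g, rounded to 4 dp:

579.3632 g


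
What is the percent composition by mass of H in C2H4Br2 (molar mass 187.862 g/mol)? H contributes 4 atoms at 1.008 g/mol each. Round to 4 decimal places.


pct = 100 * (n_elem * M_elem) / M_total
mass_contribution = 4 * 1.008 = 4.032 g/mol
pct = 100 * 4.032 / 187.862
pct = 2.14625629 %, rounded to 4 dp:

2.1463 %


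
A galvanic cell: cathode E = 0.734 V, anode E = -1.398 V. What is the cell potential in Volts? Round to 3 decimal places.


Standard cell potential: E_cell = E_cathode - E_anode.
E_cell = 0.734 - (-1.398)
E_cell = 2.132 V, rounded to 3 dp:

2.132 V


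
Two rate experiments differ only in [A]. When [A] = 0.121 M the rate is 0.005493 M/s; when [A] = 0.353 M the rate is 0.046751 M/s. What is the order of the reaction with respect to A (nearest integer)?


Rate is proportional to [A]^n, so rate2/rate1 = ([A]2/[A]1)^n. Take logs to solve for n.
rate2/rate1 = 0.046751 / 0.005493 = 8.511
[A]2/[A]1 = 0.353 / 0.121 = 2.9174
n = ln(8.511) / ln(2.9174) = 2.0
Nearest integer order:

2


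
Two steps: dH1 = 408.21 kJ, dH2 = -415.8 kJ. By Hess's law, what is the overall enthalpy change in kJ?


Hess's law: enthalpy is a state function, so add the step enthalpies.
dH_total = dH1 + dH2 = 408.21 + (-415.8)
dH_total = -7.59 kJ:

-7.59 kJ


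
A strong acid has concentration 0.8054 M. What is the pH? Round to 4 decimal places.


A strong acid dissociates completely, so [H+] equals the given concentration.
pH = -log10([H+]) = -log10(0.8054)
pH = 0.09398837, rounded to 4 dp:

0.0940


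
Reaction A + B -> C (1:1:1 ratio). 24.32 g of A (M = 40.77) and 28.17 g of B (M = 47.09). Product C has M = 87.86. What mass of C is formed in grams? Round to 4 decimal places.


Find moles of each reactant; the smaller value is the limiting reagent in a 1:1:1 reaction, so moles_C equals moles of the limiter.
n_A = mass_A / M_A = 24.32 / 40.77 = 0.596517 mol
n_B = mass_B / M_B = 28.17 / 47.09 = 0.598216 mol
Limiting reagent: A (smaller), n_limiting = 0.596517 mol
mass_C = n_limiting * M_C = 0.596517 * 87.86
mass_C = 52.40998362 g, rounded to 4 dp:

52.4100 g


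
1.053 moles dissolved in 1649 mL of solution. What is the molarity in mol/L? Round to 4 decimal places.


Convert volume to liters: V_L = V_mL / 1000.
V_L = 1649 / 1000 = 1.649 L
M = n / V_L = 1.053 / 1.649
M = 0.63856883 mol/L, rounded to 4 dp:

0.6386 mol/L


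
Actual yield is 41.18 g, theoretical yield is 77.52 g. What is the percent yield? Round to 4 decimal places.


% yield = 100 * actual / theoretical
% yield = 100 * 41.18 / 77.52
% yield = 53.12177503 %, rounded to 4 dp:

53.1218 %


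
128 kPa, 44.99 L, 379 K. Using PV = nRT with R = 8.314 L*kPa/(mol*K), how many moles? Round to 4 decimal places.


PV = nRT, solve for n = PV / (RT).
PV = 128 * 44.99 = 5758.72
RT = 8.314 * 379 = 3151.006
n = 5758.72 / 3151.006
n = 1.82758141 mol, rounded to 4 dp:

1.8276 mol


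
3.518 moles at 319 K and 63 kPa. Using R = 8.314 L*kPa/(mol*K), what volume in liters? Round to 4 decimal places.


PV = nRT, solve for V = nRT / P.
nRT = 3.518 * 8.314 * 319 = 9330.32
V = 9330.32 / 63
V = 148.10031746 L, rounded to 4 dp:

148.1003 L


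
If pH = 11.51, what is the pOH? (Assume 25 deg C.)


At 25 deg C, pH + pOH = 14.
pOH = 14 - pH = 14 - 11.51
pOH = 2.49:

2.49


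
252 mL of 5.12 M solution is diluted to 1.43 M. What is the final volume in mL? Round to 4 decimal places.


Dilution: M1*V1 = M2*V2, solve for V2.
V2 = M1*V1 / M2
V2 = 5.12 * 252 / 1.43
V2 = 1290.24 / 1.43
V2 = 902.26573427 mL, rounded to 4 dp:

902.2657 mL


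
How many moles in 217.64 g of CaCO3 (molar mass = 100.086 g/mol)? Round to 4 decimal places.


n = mass / M
n = 217.64 / 100.086
n = 2.1745299 mol, rounded to 4 dp:

2.1745 mol


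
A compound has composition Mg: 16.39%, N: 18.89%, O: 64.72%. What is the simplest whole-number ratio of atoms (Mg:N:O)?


Assume 100 g of compound, divide each mass% by atomic mass to get moles, then normalize by the smallest to get a raw atom ratio.
Moles per 100 g: Mg: 16.39/24.305 = 0.6743, N: 18.89/14.007 = 1.3486, O: 64.72/15.999 = 4.0453
Raw ratio (divide by min = 0.6743): Mg: 1.0, N: 2.0, O: 5.999
Multiply by 1 to clear fractions: Mg: 1.0 ~= 1, N: 2.0 ~= 2, O: 5.999 ~= 6
Reduce by GCD to get the simplest whole-number ratio:

1:2:6


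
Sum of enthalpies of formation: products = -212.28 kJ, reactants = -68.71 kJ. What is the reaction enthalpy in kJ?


dH_rxn = sum(dH_f products) - sum(dH_f reactants)
dH_rxn = -212.28 - (-68.71)
dH_rxn = -143.57 kJ:

-143.57 kJ


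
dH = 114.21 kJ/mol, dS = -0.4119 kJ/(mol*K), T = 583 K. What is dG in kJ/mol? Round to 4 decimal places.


Gibbs: dG = dH - T*dS (consistent units, dS already in kJ/(mol*K)).
T*dS = 583 * -0.4119 = -240.1377
dG = 114.21 - (-240.1377)
dG = 354.3477 kJ/mol, rounded to 4 dp:

354.3477 kJ/mol


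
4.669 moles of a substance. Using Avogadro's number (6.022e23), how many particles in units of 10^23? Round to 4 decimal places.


N = n * NA, then divide by 1e23 for the requested units.
N / 1e23 = n * 6.022
N / 1e23 = 4.669 * 6.022
N / 1e23 = 28.116718, rounded to 4 dp:

28.1167


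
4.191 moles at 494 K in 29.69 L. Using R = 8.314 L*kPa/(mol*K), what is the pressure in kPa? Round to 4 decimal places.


PV = nRT, solve for P = nRT / V.
nRT = 4.191 * 8.314 * 494 = 17212.9232
P = 17212.9232 / 29.69
P = 579.75490738 kPa, rounded to 4 dp:

579.7549 kPa


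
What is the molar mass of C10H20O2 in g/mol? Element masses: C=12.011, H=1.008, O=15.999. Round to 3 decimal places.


M = sum(count * atomic_mass) over atoms.
M = 10*12.011 + 20*1.008 + 2*15.999
M = 120.11 + 20.16 + 31.998
M = 172.268 g/mol, rounded to 3 dp:

172.268 g/mol


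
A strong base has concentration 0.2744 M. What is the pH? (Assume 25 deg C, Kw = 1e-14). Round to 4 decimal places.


A strong base dissociates completely, so [OH-] equals the given concentration.
pOH = -log10([OH-]) = -log10(0.2744) = 0.561616
pH = 14 - pOH = 14 - 0.561616
pH = 13.438384, rounded to 4 dp:

13.4384


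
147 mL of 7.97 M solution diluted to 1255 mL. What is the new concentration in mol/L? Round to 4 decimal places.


Dilution: M1*V1 = M2*V2, solve for M2.
M2 = M1*V1 / V2
M2 = 7.97 * 147 / 1255
M2 = 1171.59 / 1255
M2 = 0.93353785 mol/L, rounded to 4 dp:

0.9335 mol/L


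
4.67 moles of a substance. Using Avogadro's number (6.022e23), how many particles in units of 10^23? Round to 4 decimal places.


N = n * NA, then divide by 1e23 for the requested units.
N / 1e23 = n * 6.022
N / 1e23 = 4.67 * 6.022
N / 1e23 = 28.12274, rounded to 4 dp:

28.1227


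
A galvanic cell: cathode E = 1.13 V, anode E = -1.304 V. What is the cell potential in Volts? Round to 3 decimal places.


Standard cell potential: E_cell = E_cathode - E_anode.
E_cell = 1.13 - (-1.304)
E_cell = 2.434 V, rounded to 3 dp:

2.434 V


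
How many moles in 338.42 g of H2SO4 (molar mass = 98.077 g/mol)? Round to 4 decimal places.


n = mass / M
n = 338.42 / 98.077
n = 3.45055416 mol, rounded to 4 dp:

3.4506 mol


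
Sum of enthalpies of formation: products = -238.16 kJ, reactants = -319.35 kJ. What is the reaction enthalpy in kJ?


dH_rxn = sum(dH_f products) - sum(dH_f reactants)
dH_rxn = -238.16 - (-319.35)
dH_rxn = 81.19 kJ:

81.19 kJ


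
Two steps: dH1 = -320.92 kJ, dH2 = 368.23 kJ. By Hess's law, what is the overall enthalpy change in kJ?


Hess's law: enthalpy is a state function, so add the step enthalpies.
dH_total = dH1 + dH2 = -320.92 + (368.23)
dH_total = 47.31 kJ:

47.31 kJ


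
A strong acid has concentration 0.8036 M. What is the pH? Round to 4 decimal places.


A strong acid dissociates completely, so [H+] equals the given concentration.
pH = -log10([H+]) = -log10(0.8036)
pH = 0.09496007, rounded to 4 dp:

0.0950


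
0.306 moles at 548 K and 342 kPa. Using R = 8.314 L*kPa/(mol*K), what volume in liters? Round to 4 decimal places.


PV = nRT, solve for V = nRT / P.
nRT = 0.306 * 8.314 * 548 = 1394.158
V = 1394.158 / 342
V = 4.07648538 L, rounded to 4 dp:

4.0765 L


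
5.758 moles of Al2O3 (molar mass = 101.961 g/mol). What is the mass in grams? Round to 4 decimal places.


mass = n * M
mass = 5.758 * 101.961
mass = 587.091438 g, rounded to 4 dp:

587.0914 g


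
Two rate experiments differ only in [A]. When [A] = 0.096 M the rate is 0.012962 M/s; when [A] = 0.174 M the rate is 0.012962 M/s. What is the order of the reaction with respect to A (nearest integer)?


Rate is proportional to [A]^n, so rate2/rate1 = ([A]2/[A]1)^n. Take logs to solve for n.
rate2/rate1 = 0.012962 / 0.012962 = 1.0
[A]2/[A]1 = 0.174 / 0.096 = 1.8125
n = ln(1.0) / ln(1.8125) = 0.0
Nearest integer order:

0


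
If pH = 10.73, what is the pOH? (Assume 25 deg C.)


At 25 deg C, pH + pOH = 14.
pOH = 14 - pH = 14 - 10.73
pOH = 3.27:

3.27


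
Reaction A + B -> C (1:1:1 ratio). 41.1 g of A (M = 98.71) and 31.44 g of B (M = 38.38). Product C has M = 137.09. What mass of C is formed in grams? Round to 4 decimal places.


Find moles of each reactant; the smaller value is the limiting reagent in a 1:1:1 reaction, so moles_C equals moles of the limiter.
n_A = mass_A / M_A = 41.1 / 98.71 = 0.416371 mol
n_B = mass_B / M_B = 31.44 / 38.38 = 0.819177 mol
Limiting reagent: A (smaller), n_limiting = 0.416371 mol
mass_C = n_limiting * M_C = 0.416371 * 137.09
mass_C = 57.08030039 g, rounded to 4 dp:

57.0803 g


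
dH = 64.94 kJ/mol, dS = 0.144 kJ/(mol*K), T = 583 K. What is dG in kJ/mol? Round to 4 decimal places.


Gibbs: dG = dH - T*dS (consistent units, dS already in kJ/(mol*K)).
T*dS = 583 * 0.144 = 83.952
dG = 64.94 - (83.952)
dG = -19.012 kJ/mol, rounded to 4 dp:

-19.0120 kJ/mol


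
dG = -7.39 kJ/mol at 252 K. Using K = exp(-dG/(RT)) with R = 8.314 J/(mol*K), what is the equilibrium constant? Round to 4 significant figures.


dG is in kJ/mol; multiply by 1000 to match R in J/(mol*K).
RT = 8.314 * 252 = 2095.128 J/mol
exponent = -dG*1000 / (RT) = -(-7.39*1000) / 2095.128 = 3.52723079
K = exp(3.52723079)
K = 34.029602, rounded to 4 significant figures:

34.03


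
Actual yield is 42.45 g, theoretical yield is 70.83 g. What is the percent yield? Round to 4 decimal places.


% yield = 100 * actual / theoretical
% yield = 100 * 42.45 / 70.83
% yield = 59.93223211 %, rounded to 4 dp:

59.9322 %


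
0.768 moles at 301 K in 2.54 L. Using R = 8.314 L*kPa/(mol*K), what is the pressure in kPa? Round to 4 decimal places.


PV = nRT, solve for P = nRT / V.
nRT = 0.768 * 8.314 * 301 = 1921.9308
P = 1921.9308 / 2.54
P = 756.66566929 kPa, rounded to 4 dp:

756.6657 kPa


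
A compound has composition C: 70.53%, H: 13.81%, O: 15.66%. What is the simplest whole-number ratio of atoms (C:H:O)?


Assume 100 g of compound, divide each mass% by atomic mass to get moles, then normalize by the smallest to get a raw atom ratio.
Moles per 100 g: C: 70.53/12.011 = 5.8721, H: 13.81/1.008 = 13.7004, O: 15.66/15.999 = 0.9788
Raw ratio (divide by min = 0.9788): C: 5.999, H: 13.997, O: 1.0
Multiply by 1 to clear fractions: C: 5.999 ~= 6, H: 13.997 ~= 14, O: 1.0 ~= 1
Reduce by GCD to get the simplest whole-number ratio:

6:14:1
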